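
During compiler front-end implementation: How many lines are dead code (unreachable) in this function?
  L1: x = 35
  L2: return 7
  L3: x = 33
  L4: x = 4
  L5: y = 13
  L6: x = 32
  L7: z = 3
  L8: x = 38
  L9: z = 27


Analyzing control flow:
  L1: reachable (before return)
  L2: reachable (return statement)
  L3: DEAD (after return at L2)
  L4: DEAD (after return at L2)
  L5: DEAD (after return at L2)
  L6: DEAD (after return at L2)
  L7: DEAD (after return at L2)
  L8: DEAD (after return at L2)
  L9: DEAD (after return at L2)
Return at L2, total lines = 9
Dead lines: L3 through L9
Count: 7

7


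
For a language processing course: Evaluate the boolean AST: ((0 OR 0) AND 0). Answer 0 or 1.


Step 1: Evaluate inner node
  0 OR 0 = 0
Step 2: Evaluate root node
  0 AND 0 = 0

0


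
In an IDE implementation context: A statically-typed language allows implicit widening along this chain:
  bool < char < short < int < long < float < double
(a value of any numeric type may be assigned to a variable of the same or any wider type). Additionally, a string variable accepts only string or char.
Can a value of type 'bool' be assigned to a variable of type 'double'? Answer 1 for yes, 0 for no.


Target variable type: double
Source value type: bool
Numeric ranks: bool=0, double=6
Widening allowed iff rank(source) <= rank(target): 0 <= 6? Yes
Result: 1

1


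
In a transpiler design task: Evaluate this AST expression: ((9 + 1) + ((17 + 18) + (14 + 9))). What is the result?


Expression: ((9 + 1) + ((17 + 18) + (14 + 9)))
Evaluating step by step:
  9 + 1 = 10
  17 + 18 = 35
  14 + 9 = 23
  35 + 23 = 58
  10 + 58 = 68
Result: 68

68


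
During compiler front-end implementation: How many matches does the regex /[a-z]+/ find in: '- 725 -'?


Pattern: /[a-z]+/ (identifiers)
Input: '- 725 -'
Scanning for matches:
Total matches: 0

0


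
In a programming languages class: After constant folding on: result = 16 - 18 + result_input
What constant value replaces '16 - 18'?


Identifying constant sub-expression:
  Original: result = 16 - 18 + result_input
  16 and 18 are both compile-time constants
  Evaluating: 16 - 18 = -2
  After folding: result = -2 + result_input

-2


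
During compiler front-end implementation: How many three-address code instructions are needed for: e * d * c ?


Expression: e * d * c
Generating three-address code (respecting * over +/- precedence):
  Instruction 1: t1 = e * d
  Instruction 2: t2 = t1 * c
Total instructions: 2

2


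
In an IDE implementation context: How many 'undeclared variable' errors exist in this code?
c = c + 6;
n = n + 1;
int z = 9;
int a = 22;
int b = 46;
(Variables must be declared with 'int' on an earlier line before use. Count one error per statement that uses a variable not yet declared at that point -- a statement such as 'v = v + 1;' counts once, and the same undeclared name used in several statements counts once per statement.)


Scanning code line by line:
  Line 1: use 'c' -> ERROR (undeclared)
  Line 2: use 'n' -> ERROR (undeclared)
  Line 3: declare 'z' -> declared = ['z']
  Line 4: declare 'a' -> declared = ['a', 'z']
  Line 5: declare 'b' -> declared = ['a', 'b', 'z']
Total undeclared variable errors: 2

2


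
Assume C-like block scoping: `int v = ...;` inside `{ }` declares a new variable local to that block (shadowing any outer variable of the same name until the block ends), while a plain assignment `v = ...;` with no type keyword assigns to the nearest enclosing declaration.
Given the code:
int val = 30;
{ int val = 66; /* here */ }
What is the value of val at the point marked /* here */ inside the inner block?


Analyzing scoping rules:
Outer scope: declares val = 30
Inner block: 'int val = 66;' declares a NEW val that shadows the outer one
Inside the block the inner declaration is in scope -> 66
Result: 66

66


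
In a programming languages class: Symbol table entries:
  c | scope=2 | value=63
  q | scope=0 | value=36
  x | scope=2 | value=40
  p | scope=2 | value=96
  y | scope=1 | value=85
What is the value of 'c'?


Searching symbol table for 'c':
  c | scope=2 | value=63 <- MATCH
  q | scope=0 | value=36
  x | scope=2 | value=40
  p | scope=2 | value=96
  y | scope=1 | value=85
Found 'c' at scope 2 with value 63

63


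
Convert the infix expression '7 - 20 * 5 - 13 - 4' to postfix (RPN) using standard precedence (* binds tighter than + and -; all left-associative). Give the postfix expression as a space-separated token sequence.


Applying the shunting-yard algorithm:
  Operand 7 -> output
  Push '-' onto operator stack -> op-stack: [-]
  Operand 20 -> output
  Push '*' onto operator stack -> op-stack: [-, *]
  Operand 5 -> output
  See '-' (prec 1); top '*' (prec 2) >= it -> pop '*' to output
  See '-' (prec 1); top '-' (prec 1) >= it -> pop '-' to output
  Push '-' onto operator stack -> op-stack: [-]
  Operand 13 -> output
  See '-' (prec 1); top '-' (prec 1) >= it -> pop '-' to output
  Push '-' onto operator stack -> op-stack: [-]
  Operand 4 -> output
  End of input: pop '-' to output
Postfix result: 7 20 5 * - 13 - 4 -

7 20 5 * - 13 - 4 -


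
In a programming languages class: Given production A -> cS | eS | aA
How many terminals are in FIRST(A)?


Production: A -> cS | eS | aA
Examining each alternative for leading terminals:
  A -> cS : first terminal = 'c'
  A -> eS : first terminal = 'e'
  A -> aA : first terminal = 'a'
FIRST(A) = {a, c, e}
Count: 3

3


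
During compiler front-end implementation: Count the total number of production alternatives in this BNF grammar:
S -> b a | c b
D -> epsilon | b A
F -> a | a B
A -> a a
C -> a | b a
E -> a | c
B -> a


Counting alternatives per rule:
  S: 2 alternative(s)
  D: 2 alternative(s)
  F: 2 alternative(s)
  A: 1 alternative(s)
  C: 2 alternative(s)
  E: 2 alternative(s)
  B: 1 alternative(s)
Sum: 2 + 2 + 2 + 1 + 2 + 2 + 1 = 12

12


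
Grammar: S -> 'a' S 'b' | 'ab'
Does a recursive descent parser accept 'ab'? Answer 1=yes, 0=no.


Grammar accepts strings of the form a^n b^n (n >= 1)
Word: 'ab'
Counting: 1 a's and 1 b's
Check: 1 == 1? Yes
Derivation (S -> aSb applied 0 time(s), then S -> ab): S => ab
Accepted

1


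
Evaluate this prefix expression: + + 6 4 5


Parsing prefix expression: + + 6 4 5
Step 1: Innermost operation '+ 6 4'
  6 + 4 = 10
Step 2: Outer operation '+ [10] 5'
  10 + 5 = 15

15


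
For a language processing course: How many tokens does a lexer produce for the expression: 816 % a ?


Scanning '816 % a'
Token 1: '816' -> integer_literal
Token 2: '%' -> operator
Token 3: 'a' -> identifier
Total tokens: 3

3


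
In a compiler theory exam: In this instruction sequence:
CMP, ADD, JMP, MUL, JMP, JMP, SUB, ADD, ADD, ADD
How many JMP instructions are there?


Scanning instruction sequence for JMP:
  Position 1: CMP
  Position 2: ADD
  Position 3: JMP <- MATCH
  Position 4: MUL
  Position 5: JMP <- MATCH
  Position 6: JMP <- MATCH
  Position 7: SUB
  Position 8: ADD
  Position 9: ADD
  Position 10: ADD
Matches at positions: [3, 5, 6]
Total JMP count: 3

3


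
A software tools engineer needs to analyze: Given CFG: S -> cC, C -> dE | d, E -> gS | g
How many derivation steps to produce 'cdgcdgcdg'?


Grammar: S -> cC, C -> dE | d, E -> gS | g
Deriving 'cdgcdgcdg':
Step 1: S -> cC => cC
Step 2: C -> dE => cdE
Step 3: E -> gS => cdgS
Step 4: S -> cC => cdgcC
Step 5: C -> dE => cdgcdE
Step 6: E -> gS => cdgcdgS
Step 7: S -> cC => cdgcdgcC
Step 8: C -> dE => cdgcdgcdE
Step 9: E -> g => cdgcdgcdg
Total derivation steps: 9

9


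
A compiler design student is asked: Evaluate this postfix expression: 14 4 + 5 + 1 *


Processing tokens left to right:
Push 14, Push 4
Pop 14 and 4, compute 14 + 4 = 18, push 18
Push 5
Pop 18 and 5, compute 18 + 5 = 23, push 23
Push 1
Pop 23 and 1, compute 23 * 1 = 23, push 23
Stack result: 23

23


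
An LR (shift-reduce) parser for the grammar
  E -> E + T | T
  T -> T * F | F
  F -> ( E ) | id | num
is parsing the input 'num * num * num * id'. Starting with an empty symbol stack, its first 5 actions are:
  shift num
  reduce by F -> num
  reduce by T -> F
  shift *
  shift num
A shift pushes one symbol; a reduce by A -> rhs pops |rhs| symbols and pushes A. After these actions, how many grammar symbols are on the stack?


Tracking the symbol stack through each action:
  Action 1: shift 'num' : push -> stack = [num] (size 1)
  Action 2: reduce by F -> num : pop 1, push F -> stack = [F] (size 1)
  Action 3: reduce by T -> F : pop 1, push T -> stack = [T] (size 1)
  Action 4: shift '*' : push -> stack = [T, *] (size 2)
  Action 5: shift 'num' : push -> stack = [T, *, num] (size 3)
Final stack size: 3

3


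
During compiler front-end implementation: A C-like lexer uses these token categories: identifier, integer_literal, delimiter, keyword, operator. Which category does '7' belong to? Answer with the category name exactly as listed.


Token: '7'
Checking categories:
  identifier: no
  integer_literal: YES
  operator: no
  keyword: no
  delimiter: no
Category: integer_literal

integer_literal


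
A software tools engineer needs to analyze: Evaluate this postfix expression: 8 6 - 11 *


Processing tokens left to right:
Push 8, Push 6
Pop 8 and 6, compute 8 - 6 = 2, push 2
Push 11
Pop 2 and 11, compute 2 * 11 = 22, push 22
Stack result: 22

22


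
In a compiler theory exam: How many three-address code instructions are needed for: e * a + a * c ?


Expression: e * a + a * c
Generating three-address code (respecting * over +/- precedence):
  Instruction 1: t1 = e * a
  Instruction 2: t2 = a * c
  Instruction 3: t3 = t1 + t2
Total instructions: 3

3


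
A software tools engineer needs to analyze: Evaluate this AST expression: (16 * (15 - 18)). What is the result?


Expression: (16 * (15 - 18))
Evaluating step by step:
  15 - 18 = -3
  16 * -3 = -48
Result: -48

-48


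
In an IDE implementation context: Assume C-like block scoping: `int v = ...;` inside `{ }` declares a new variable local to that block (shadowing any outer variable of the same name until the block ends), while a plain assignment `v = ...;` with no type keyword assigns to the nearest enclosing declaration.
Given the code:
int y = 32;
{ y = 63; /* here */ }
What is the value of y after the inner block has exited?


Analyzing scoping rules:
Outer scope: declares y = 32
Inner block: 'y = 63;' has no type keyword, so it is an assignment to the outer y (no shadowing)
The assignment changed the outer variable itself, so the new value persists after the block -> 63
Result: 63

63


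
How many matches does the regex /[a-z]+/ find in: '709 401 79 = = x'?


Pattern: /[a-z]+/ (identifiers)
Input: '709 401 79 = = x'
Scanning for matches:
  Match 1: 'x'
Total matches: 1

1


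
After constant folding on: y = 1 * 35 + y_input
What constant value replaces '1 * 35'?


Identifying constant sub-expression:
  Original: y = 1 * 35 + y_input
  1 and 35 are both compile-time constants
  Evaluating: 1 * 35 = 35
  After folding: y = 35 + y_input

35


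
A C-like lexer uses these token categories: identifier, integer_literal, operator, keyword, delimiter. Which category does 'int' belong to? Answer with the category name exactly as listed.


Token: 'int'
Checking categories:
  identifier: no
  integer_literal: no
  operator: no
  keyword: YES
  delimiter: no
Category: keyword

keyword


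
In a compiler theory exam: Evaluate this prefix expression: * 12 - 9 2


Parsing prefix expression: * 12 - 9 2
Step 1: Innermost operation '- 9 2'
  9 - 2 = 7
Step 2: Outer operation '* 12 [7]'
  12 * 7 = 84

84


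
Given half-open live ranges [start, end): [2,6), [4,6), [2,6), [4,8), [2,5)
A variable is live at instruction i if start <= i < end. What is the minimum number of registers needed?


Live ranges:
  Var0: [2, 6)
  Var1: [4, 6)
  Var2: [2, 6)
  Var3: [4, 8)
  Var4: [2, 5)
Sweep-line events (position, delta, active):
  pos=2 start -> active=1
  pos=2 start -> active=2
  pos=2 start -> active=3
  pos=4 start -> active=4
  pos=4 start -> active=5
  pos=5 end -> active=4
  pos=6 end -> active=3
  pos=6 end -> active=2
  pos=6 end -> active=1
  pos=8 end -> active=0
Maximum simultaneous active: 5
Minimum registers needed: 5

5


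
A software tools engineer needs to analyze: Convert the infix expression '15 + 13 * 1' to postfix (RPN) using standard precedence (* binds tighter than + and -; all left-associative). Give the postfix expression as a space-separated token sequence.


Applying the shunting-yard algorithm:
  Operand 15 -> output
  Push '+' onto operator stack -> op-stack: [+]
  Operand 13 -> output
  Push '*' onto operator stack -> op-stack: [+, *]
  Operand 1 -> output
  End of input: pop '*' to output
  End of input: pop '+' to output
Postfix result: 15 13 1 * +

15 13 1 * +


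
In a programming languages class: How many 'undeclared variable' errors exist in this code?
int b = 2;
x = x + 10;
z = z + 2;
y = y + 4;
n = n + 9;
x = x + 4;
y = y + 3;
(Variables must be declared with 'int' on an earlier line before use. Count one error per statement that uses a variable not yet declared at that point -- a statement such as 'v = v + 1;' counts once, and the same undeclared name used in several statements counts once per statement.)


Scanning code line by line:
  Line 1: declare 'b' -> declared = ['b']
  Line 2: use 'x' -> ERROR (undeclared)
  Line 3: use 'z' -> ERROR (undeclared)
  Line 4: use 'y' -> ERROR (undeclared)
  Line 5: use 'n' -> ERROR (undeclared)
  Line 6: use 'x' -> ERROR (undeclared)
  Line 7: use 'y' -> ERROR (undeclared)
Total undeclared variable errors: 6

6


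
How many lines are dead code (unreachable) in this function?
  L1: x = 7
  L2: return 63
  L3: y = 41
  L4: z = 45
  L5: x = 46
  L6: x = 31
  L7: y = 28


Analyzing control flow:
  L1: reachable (before return)
  L2: reachable (return statement)
  L3: DEAD (after return at L2)
  L4: DEAD (after return at L2)
  L5: DEAD (after return at L2)
  L6: DEAD (after return at L2)
  L7: DEAD (after return at L2)
Return at L2, total lines = 7
Dead lines: L3 through L7
Count: 5

5


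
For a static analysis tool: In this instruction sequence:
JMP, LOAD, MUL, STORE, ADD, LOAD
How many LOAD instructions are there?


Scanning instruction sequence for LOAD:
  Position 1: JMP
  Position 2: LOAD <- MATCH
  Position 3: MUL
  Position 4: STORE
  Position 5: ADD
  Position 6: LOAD <- MATCH
Matches at positions: [2, 6]
Total LOAD count: 2

2


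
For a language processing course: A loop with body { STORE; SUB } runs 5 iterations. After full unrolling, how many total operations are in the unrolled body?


Loop body operations: STORE, SUB (2 ops per iteration)
Unrolling 5 iterations:
  Iteration 1: STORE, SUB (2 ops)
  Iteration 2: STORE, SUB (2 ops)
  Iteration 3: STORE, SUB (2 ops)
  Iteration 4: STORE, SUB (2 ops)
  Iteration 5: STORE, SUB (2 ops)
Total: 5 iterations * 2 ops/iter = 10 operations

10


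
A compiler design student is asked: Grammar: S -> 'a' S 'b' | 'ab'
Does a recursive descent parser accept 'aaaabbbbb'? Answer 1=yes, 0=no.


Grammar accepts strings of the form a^n b^n (n >= 1)
Word: 'aaaabbbbb'
Counting: 4 a's and 5 b's
Check: 4 == 5? No
Mismatch: a-count != b-count
Rejected

0


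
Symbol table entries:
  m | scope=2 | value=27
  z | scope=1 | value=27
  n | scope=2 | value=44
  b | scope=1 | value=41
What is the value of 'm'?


Searching symbol table for 'm':
  m | scope=2 | value=27 <- MATCH
  z | scope=1 | value=27
  n | scope=2 | value=44
  b | scope=1 | value=41
Found 'm' at scope 2 with value 27

27


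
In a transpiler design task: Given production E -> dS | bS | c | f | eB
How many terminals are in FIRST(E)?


Production: E -> dS | bS | c | f | eB
Examining each alternative for leading terminals:
  E -> dS : first terminal = 'd'
  E -> bS : first terminal = 'b'
  E -> c : first terminal = 'c'
  E -> f : first terminal = 'f'
  E -> eB : first terminal = 'e'
FIRST(E) = {b, c, d, e, f}
Count: 5

5


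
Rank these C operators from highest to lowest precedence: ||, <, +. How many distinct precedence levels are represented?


Looking up precedence for each operator:
  || -> precedence 1
  < -> precedence 4
  + -> precedence 5
Sorted highest to lowest: +, <, ||
Distinct precedence values: [5, 4, 1]
Number of distinct levels: 3

3


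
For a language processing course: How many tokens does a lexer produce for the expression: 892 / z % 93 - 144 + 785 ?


Scanning '892 / z % 93 - 144 + 785'
Token 1: '892' -> integer_literal
Token 2: '/' -> operator
Token 3: 'z' -> identifier
Token 4: '%' -> operator
Token 5: '93' -> integer_literal
Token 6: '-' -> operator
Token 7: '144' -> integer_literal
Token 8: '+' -> operator
Token 9: '785' -> integer_literal
Total tokens: 9

9


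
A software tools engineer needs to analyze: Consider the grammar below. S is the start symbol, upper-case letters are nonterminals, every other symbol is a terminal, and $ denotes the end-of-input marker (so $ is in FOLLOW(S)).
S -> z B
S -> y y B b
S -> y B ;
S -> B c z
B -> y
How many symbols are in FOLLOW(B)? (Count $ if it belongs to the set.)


S is the start symbol and does not occur in any rule body, so FOLLOW(S) = {$}.
Examining every occurrence of B in a rule body:
  S -> z B : B is at the right end -> add FOLLOW(S) = {$}
  S -> y y B b : B is followed by terminal 'b' -> add 'b'
  S -> y B ; : B is followed by terminal ';' -> add ';'
  S -> B c z : B is followed by terminal 'c' -> add 'c'
  B -> y : B does not occur in the body -> contributes nothing
FOLLOW(B) = {;, b, c, $}
Count: 4

4


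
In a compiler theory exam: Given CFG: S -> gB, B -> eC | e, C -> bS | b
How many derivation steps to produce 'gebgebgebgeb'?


Grammar: S -> gB, B -> eC | e, C -> bS | b
Deriving 'gebgebgebgeb':
Step 1: S -> gB => gB
Step 2: B -> eC => geC
Step 3: C -> bS => gebS
Step 4: S -> gB => gebgB
Step 5: B -> eC => gebgeC
Step 6: C -> bS => gebgebS
Step 7: S -> gB => gebgebgB
Step 8: B -> eC => gebgebgeC
Step 9: C -> bS => gebgebgebS
Step 10: S -> gB => gebgebgebgB
Step 11: B -> eC => gebgebgebgeC
Step 12: C -> b => gebgebgebgeb
Total derivation steps: 12

12


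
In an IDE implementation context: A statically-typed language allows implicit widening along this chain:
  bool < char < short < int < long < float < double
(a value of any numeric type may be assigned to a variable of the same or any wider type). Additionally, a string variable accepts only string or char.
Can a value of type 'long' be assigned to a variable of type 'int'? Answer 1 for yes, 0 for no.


Target variable type: int
Source value type: long
Numeric ranks: long=4, int=3
Widening allowed iff rank(source) <= rank(target): 4 <= 3? No
Result: 0

0


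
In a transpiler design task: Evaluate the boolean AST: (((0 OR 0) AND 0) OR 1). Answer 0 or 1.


Step 1: Evaluate inner node
  0 OR 0 = 0
Step 2: Evaluate next node
  0 AND 0 = 0
Step 3: Evaluate root node
  0 OR 1 = 1

1


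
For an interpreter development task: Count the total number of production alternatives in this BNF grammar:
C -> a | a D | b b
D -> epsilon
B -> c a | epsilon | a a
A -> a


Counting alternatives per rule:
  C: 3 alternative(s)
  D: 1 alternative(s)
  B: 3 alternative(s)
  A: 1 alternative(s)
Sum: 3 + 1 + 3 + 1 = 8

8


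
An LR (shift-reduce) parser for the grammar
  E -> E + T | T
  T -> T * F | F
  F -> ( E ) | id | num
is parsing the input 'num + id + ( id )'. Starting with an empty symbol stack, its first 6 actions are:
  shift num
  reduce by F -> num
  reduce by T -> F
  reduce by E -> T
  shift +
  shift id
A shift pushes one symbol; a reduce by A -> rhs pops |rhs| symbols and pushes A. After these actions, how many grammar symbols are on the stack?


Tracking the symbol stack through each action:
  Action 1: shift 'num' : push -> stack = [num] (size 1)
  Action 2: reduce by F -> num : pop 1, push F -> stack = [F] (size 1)
  Action 3: reduce by T -> F : pop 1, push T -> stack = [T] (size 1)
  Action 4: reduce by E -> T : pop 1, push E -> stack = [E] (size 1)
  Action 5: shift '+' : push -> stack = [E, +] (size 2)
  Action 6: shift 'id' : push -> stack = [E, +, id] (size 3)
Final stack size: 3

3


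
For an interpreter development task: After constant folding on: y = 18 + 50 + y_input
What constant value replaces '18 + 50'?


Identifying constant sub-expression:
  Original: y = 18 + 50 + y_input
  18 and 50 are both compile-time constants
  Evaluating: 18 + 50 = 68
  After folding: y = 68 + y_input

68


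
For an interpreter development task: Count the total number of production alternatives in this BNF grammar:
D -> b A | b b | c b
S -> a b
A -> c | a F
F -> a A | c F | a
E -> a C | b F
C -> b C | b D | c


Counting alternatives per rule:
  D: 3 alternative(s)
  S: 1 alternative(s)
  A: 2 alternative(s)
  F: 3 alternative(s)
  E: 2 alternative(s)
  C: 3 alternative(s)
Sum: 3 + 1 + 2 + 3 + 2 + 3 = 14

14


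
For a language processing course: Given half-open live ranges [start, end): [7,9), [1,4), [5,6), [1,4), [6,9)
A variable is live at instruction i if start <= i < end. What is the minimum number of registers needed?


Live ranges:
  Var0: [7, 9)
  Var1: [1, 4)
  Var2: [5, 6)
  Var3: [1, 4)
  Var4: [6, 9)
Sweep-line events (position, delta, active):
  pos=1 start -> active=1
  pos=1 start -> active=2
  pos=4 end -> active=1
  pos=4 end -> active=0
  pos=5 start -> active=1
  pos=6 end -> active=0
  pos=6 start -> active=1
  pos=7 start -> active=2
  pos=9 end -> active=1
  pos=9 end -> active=0
Maximum simultaneous active: 2
Minimum registers needed: 2

2


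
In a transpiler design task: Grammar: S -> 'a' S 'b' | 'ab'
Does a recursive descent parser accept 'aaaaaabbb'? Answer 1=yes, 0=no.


Grammar accepts strings of the form a^n b^n (n >= 1)
Word: 'aaaaaabbb'
Counting: 6 a's and 3 b's
Check: 6 == 3? No
Mismatch: a-count != b-count
Rejected

0


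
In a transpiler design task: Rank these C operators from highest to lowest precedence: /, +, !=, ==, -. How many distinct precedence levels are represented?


Looking up precedence for each operator:
  / -> precedence 6
  + -> precedence 5
  != -> precedence 3
  == -> precedence 3
  - -> precedence 5
Sorted highest to lowest: /, +, -, !=, ==
Distinct precedence values: [6, 5, 3]
Number of distinct levels: 3

3


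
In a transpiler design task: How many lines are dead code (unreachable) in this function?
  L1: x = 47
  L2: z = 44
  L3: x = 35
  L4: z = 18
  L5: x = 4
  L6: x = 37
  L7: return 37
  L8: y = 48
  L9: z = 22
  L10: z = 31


Analyzing control flow:
  L1: reachable (before return)
  L2: reachable (before return)
  L3: reachable (before return)
  L4: reachable (before return)
  L5: reachable (before return)
  L6: reachable (before return)
  L7: reachable (return statement)
  L8: DEAD (after return at L7)
  L9: DEAD (after return at L7)
  L10: DEAD (after return at L7)
Return at L7, total lines = 10
Dead lines: L8 through L10
Count: 3

3


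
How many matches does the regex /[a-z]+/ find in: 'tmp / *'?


Pattern: /[a-z]+/ (identifiers)
Input: 'tmp / *'
Scanning for matches:
  Match 1: 'tmp'
Total matches: 1

1


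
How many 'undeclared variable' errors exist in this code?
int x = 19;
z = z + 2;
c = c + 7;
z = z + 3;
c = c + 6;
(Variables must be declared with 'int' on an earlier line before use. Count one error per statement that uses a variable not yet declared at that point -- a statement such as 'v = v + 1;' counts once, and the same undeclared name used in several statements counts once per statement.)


Scanning code line by line:
  Line 1: declare 'x' -> declared = ['x']
  Line 2: use 'z' -> ERROR (undeclared)
  Line 3: use 'c' -> ERROR (undeclared)
  Line 4: use 'z' -> ERROR (undeclared)
  Line 5: use 'c' -> ERROR (undeclared)
Total undeclared variable errors: 4

4


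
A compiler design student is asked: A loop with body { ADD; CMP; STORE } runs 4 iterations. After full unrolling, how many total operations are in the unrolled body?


Loop body operations: ADD, CMP, STORE (3 ops per iteration)
Unrolling 4 iterations:
  Iteration 1: ADD, CMP, STORE (3 ops)
  Iteration 2: ADD, CMP, STORE (3 ops)
  Iteration 3: ADD, CMP, STORE (3 ops)
  Iteration 4: ADD, CMP, STORE (3 ops)
Total: 4 iterations * 3 ops/iter = 12 operations

12


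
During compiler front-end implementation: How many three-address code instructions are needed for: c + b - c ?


Expression: c + b - c
Generating three-address code (respecting * over +/- precedence):
  Instruction 1: t1 = c + b
  Instruction 2: t2 = t1 - c
Total instructions: 2

2


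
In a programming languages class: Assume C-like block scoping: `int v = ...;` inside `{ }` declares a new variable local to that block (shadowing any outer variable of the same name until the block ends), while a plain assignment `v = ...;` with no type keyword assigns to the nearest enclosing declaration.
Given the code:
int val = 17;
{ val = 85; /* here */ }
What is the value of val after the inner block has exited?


Analyzing scoping rules:
Outer scope: declares val = 17
Inner block: 'val = 85;' has no type keyword, so it is an assignment to the outer val (no shadowing)
The assignment changed the outer variable itself, so the new value persists after the block -> 85
Result: 85

85


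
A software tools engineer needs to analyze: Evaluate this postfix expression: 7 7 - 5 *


Processing tokens left to right:
Push 7, Push 7
Pop 7 and 7, compute 7 - 7 = 0, push 0
Push 5
Pop 0 and 5, compute 0 * 5 = 0, push 0
Stack result: 0

0


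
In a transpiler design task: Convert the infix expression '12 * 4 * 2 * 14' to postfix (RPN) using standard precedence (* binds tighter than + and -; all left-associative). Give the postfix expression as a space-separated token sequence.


Applying the shunting-yard algorithm:
  Operand 12 -> output
  Push '*' onto operator stack -> op-stack: [*]
  Operand 4 -> output
  See '*' (prec 2); top '*' (prec 2) >= it -> pop '*' to output
  Push '*' onto operator stack -> op-stack: [*]
  Operand 2 -> output
  See '*' (prec 2); top '*' (prec 2) >= it -> pop '*' to output
  Push '*' onto operator stack -> op-stack: [*]
  Operand 14 -> output
  End of input: pop '*' to output
Postfix result: 12 4 * 2 * 14 *

12 4 * 2 * 14 *


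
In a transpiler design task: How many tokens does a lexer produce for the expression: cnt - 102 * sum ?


Scanning 'cnt - 102 * sum'
Token 1: 'cnt' -> identifier
Token 2: '-' -> operator
Token 3: '102' -> integer_literal
Token 4: '*' -> operator
Token 5: 'sum' -> identifier
Total tokens: 5

5


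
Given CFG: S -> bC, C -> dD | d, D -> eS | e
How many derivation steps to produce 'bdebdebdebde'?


Grammar: S -> bC, C -> dD | d, D -> eS | e
Deriving 'bdebdebdebde':
Step 1: S -> bC => bC
Step 2: C -> dD => bdD
Step 3: D -> eS => bdeS
Step 4: S -> bC => bdebC
Step 5: C -> dD => bdebdD
Step 6: D -> eS => bdebdeS
Step 7: S -> bC => bdebdebC
Step 8: C -> dD => bdebdebdD
Step 9: D -> eS => bdebdebdeS
Step 10: S -> bC => bdebdebdebC
Step 11: C -> dD => bdebdebdebdD
Step 12: D -> e => bdebdebdebde
Total derivation steps: 12

12


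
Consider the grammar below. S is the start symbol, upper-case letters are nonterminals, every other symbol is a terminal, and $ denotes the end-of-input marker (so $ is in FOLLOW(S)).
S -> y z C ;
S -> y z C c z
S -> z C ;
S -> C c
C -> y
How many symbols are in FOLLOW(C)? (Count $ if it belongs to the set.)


S is the start symbol and does not occur in any rule body, so FOLLOW(S) = {$}.
Examining every occurrence of C in a rule body:
  S -> y z C ; : C is followed by terminal ';' -> add ';'
  S -> y z C c z : C is followed by terminal 'c' -> add 'c'
  S -> z C ; : C is followed by terminal ';' -> add ';' (already in the set)
  S -> C c : C is followed by terminal 'c' -> add 'c' (already in the set)
  C -> y : C does not occur in the body -> contributes nothing
FOLLOW(C) = {;, c}
Count: 2

2


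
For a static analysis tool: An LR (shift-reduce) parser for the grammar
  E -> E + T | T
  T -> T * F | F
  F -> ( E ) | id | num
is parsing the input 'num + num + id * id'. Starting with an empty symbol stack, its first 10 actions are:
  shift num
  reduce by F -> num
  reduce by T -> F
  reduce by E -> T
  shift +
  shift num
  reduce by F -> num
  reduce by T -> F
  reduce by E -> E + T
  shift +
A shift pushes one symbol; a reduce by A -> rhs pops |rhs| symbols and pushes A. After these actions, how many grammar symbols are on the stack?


Tracking the symbol stack through each action:
  Action 1: shift 'num' : push -> stack = [num] (size 1)
  Action 2: reduce by F -> num : pop 1, push F -> stack = [F] (size 1)
  Action 3: reduce by T -> F : pop 1, push T -> stack = [T] (size 1)
  Action 4: reduce by E -> T : pop 1, push E -> stack = [E] (size 1)
  Action 5: shift '+' : push -> stack = [E, +] (size 2)
  Action 6: shift 'num' : push -> stack = [E, +, num] (size 3)
  Action 7: reduce by F -> num : pop 1, push F -> stack = [E, +, F] (size 3)
  Action 8: reduce by T -> F : pop 1, push T -> stack = [E, +, T] (size 3)
  Action 9: reduce by E -> E + T : pop 3, push E -> stack = [E] (size 1)
  Action 10: shift '+' : push -> stack = [E, +] (size 2)
Final stack size: 2

2


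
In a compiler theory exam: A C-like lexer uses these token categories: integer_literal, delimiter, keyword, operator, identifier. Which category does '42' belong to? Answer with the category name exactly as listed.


Token: '42'
Checking categories:
  identifier: no
  integer_literal: YES
  operator: no
  keyword: no
  delimiter: no
Category: integer_literal

integer_literal


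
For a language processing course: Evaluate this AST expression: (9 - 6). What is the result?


Expression: (9 - 6)
Evaluating step by step:
  9 - 6 = 3
Result: 3

3


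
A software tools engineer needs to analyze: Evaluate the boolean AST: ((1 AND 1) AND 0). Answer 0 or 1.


Step 1: Evaluate inner node
  1 AND 1 = 1
Step 2: Evaluate root node
  1 AND 0 = 0

0


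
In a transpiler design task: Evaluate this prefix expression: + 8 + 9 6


Parsing prefix expression: + 8 + 9 6
Step 1: Innermost operation '+ 9 6'
  9 + 6 = 15
Step 2: Outer operation '+ 8 [15]'
  8 + 15 = 23

23


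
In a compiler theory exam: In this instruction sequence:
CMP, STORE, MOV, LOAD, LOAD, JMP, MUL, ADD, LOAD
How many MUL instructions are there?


Scanning instruction sequence for MUL:
  Position 1: CMP
  Position 2: STORE
  Position 3: MOV
  Position 4: LOAD
  Position 5: LOAD
  Position 6: JMP
  Position 7: MUL <- MATCH
  Position 8: ADD
  Position 9: LOAD
Matches at positions: [7]
Total MUL count: 1

1


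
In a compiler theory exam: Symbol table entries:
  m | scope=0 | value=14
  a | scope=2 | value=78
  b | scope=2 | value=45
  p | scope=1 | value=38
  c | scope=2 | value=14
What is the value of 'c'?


Searching symbol table for 'c':
  m | scope=0 | value=14
  a | scope=2 | value=78
  b | scope=2 | value=45
  p | scope=1 | value=38
  c | scope=2 | value=14 <- MATCH
Found 'c' at scope 2 with value 14

14


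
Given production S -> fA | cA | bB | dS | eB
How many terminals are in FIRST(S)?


Production: S -> fA | cA | bB | dS | eB
Examining each alternative for leading terminals:
  S -> fA : first terminal = 'f'
  S -> cA : first terminal = 'c'
  S -> bB : first terminal = 'b'
  S -> dS : first terminal = 'd'
  S -> eB : first terminal = 'e'
FIRST(S) = {b, c, d, e, f}
Count: 5

5


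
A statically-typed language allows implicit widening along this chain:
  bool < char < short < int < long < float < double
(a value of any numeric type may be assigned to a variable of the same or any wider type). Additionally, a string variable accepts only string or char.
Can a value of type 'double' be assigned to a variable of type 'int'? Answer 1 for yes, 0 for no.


Target variable type: int
Source value type: double
Numeric ranks: double=6, int=3
Widening allowed iff rank(source) <= rank(target): 6 <= 3? No
Result: 0

0


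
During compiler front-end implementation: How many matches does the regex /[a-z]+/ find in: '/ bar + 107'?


Pattern: /[a-z]+/ (identifiers)
Input: '/ bar + 107'
Scanning for matches:
  Match 1: 'bar'
Total matches: 1

1


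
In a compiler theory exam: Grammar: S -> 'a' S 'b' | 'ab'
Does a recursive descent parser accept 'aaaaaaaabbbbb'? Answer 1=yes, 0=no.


Grammar accepts strings of the form a^n b^n (n >= 1)
Word: 'aaaaaaaabbbbb'
Counting: 8 a's and 5 b's
Check: 8 == 5? No
Mismatch: a-count != b-count
Rejected

0


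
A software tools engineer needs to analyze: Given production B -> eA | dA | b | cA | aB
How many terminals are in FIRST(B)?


Production: B -> eA | dA | b | cA | aB
Examining each alternative for leading terminals:
  B -> eA : first terminal = 'e'
  B -> dA : first terminal = 'd'
  B -> b : first terminal = 'b'
  B -> cA : first terminal = 'c'
  B -> aB : first terminal = 'a'
FIRST(B) = {a, b, c, d, e}
Count: 5

5


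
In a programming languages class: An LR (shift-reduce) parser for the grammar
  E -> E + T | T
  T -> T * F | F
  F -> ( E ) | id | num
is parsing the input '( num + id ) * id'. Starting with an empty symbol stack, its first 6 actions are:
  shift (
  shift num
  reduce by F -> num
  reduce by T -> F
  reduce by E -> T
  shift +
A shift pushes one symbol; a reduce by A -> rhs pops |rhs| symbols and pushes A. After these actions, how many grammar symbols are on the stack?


Tracking the symbol stack through each action:
  Action 1: shift '(' : push -> stack = [(] (size 1)
  Action 2: shift 'num' : push -> stack = [(, num] (size 2)
  Action 3: reduce by F -> num : pop 1, push F -> stack = [(, F] (size 2)
  Action 4: reduce by T -> F : pop 1, push T -> stack = [(, T] (size 2)
  Action 5: reduce by E -> T : pop 1, push E -> stack = [(, E] (size 2)
  Action 6: shift '+' : push -> stack = [(, E, +] (size 3)
Final stack size: 3

3


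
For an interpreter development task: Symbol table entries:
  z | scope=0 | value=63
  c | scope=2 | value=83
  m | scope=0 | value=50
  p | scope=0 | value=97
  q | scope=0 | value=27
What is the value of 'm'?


Searching symbol table for 'm':
  z | scope=0 | value=63
  c | scope=2 | value=83
  m | scope=0 | value=50 <- MATCH
  p | scope=0 | value=97
  q | scope=0 | value=27
Found 'm' at scope 0 with value 50

50


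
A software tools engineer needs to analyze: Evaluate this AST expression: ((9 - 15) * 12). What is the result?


Expression: ((9 - 15) * 12)
Evaluating step by step:
  9 - 15 = -6
  -6 * 12 = -72
Result: -72

-72


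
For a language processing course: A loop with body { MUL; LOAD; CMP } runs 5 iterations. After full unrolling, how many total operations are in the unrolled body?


Loop body operations: MUL, LOAD, CMP (3 ops per iteration)
Unrolling 5 iterations:
  Iteration 1: MUL, LOAD, CMP (3 ops)
  Iteration 2: MUL, LOAD, CMP (3 ops)
  Iteration 3: MUL, LOAD, CMP (3 ops)
  Iteration 4: MUL, LOAD, CMP (3 ops)
  Iteration 5: MUL, LOAD, CMP (3 ops)
Total: 5 iterations * 3 ops/iter = 15 operations

15


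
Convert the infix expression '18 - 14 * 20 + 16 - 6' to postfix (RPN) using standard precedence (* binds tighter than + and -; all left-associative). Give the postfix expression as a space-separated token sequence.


Applying the shunting-yard algorithm:
  Operand 18 -> output
  Push '-' onto operator stack -> op-stack: [-]
  Operand 14 -> output
  Push '*' onto operator stack -> op-stack: [-, *]
  Operand 20 -> output
  See '+' (prec 1); top '*' (prec 2) >= it -> pop '*' to output
  See '+' (prec 1); top '-' (prec 1) >= it -> pop '-' to output
  Push '+' onto operator stack -> op-stack: [+]
  Operand 16 -> output
  See '-' (prec 1); top '+' (prec 1) >= it -> pop '+' to output
  Push '-' onto operator stack -> op-stack: [-]
  Operand 6 -> output
  End of input: pop '-' to output
Postfix result: 18 14 20 * - 16 + 6 -

18 14 20 * - 16 + 6 -


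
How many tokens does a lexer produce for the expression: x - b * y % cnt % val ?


Scanning 'x - b * y % cnt % val'
Token 1: 'x' -> identifier
Token 2: '-' -> operator
Token 3: 'b' -> identifier
Token 4: '*' -> operator
Token 5: 'y' -> identifier
Token 6: '%' -> operator
Token 7: 'cnt' -> identifier
Token 8: '%' -> operator
Token 9: 'val' -> identifier
Total tokens: 9

9


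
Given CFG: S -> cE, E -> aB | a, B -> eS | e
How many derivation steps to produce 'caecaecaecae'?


Grammar: S -> cE, E -> aB | a, B -> eS | e
Deriving 'caecaecaecae':
Step 1: S -> cE => cE
Step 2: E -> aB => caB
Step 3: B -> eS => caeS
Step 4: S -> cE => caecE
Step 5: E -> aB => caecaB
Step 6: B -> eS => caecaeS
Step 7: S -> cE => caecaecE
Step 8: E -> aB => caecaecaB
Step 9: B -> eS => caecaecaeS
Step 10: S -> cE => caecaecaecE
Step 11: E -> aB => caecaecaecaB
Step 12: B -> e => caecaecaecae
Total derivation steps: 12

12


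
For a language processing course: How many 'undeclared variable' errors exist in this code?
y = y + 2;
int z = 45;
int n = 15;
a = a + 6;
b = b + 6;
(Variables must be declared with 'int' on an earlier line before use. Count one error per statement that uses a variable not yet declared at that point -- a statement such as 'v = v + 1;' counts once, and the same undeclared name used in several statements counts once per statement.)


Scanning code line by line:
  Line 1: use 'y' -> ERROR (undeclared)
  Line 2: declare 'z' -> declared = ['z']
  Line 3: declare 'n' -> declared = ['n', 'z']
  Line 4: use 'a' -> ERROR (undeclared)
  Line 5: use 'b' -> ERROR (undeclared)
Total undeclared variable errors: 3

3


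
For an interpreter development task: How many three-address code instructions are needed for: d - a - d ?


Expression: d - a - d
Generating three-address code (respecting * over +/- precedence):
  Instruction 1: t1 = d - a
  Instruction 2: t2 = t1 - d
Total instructions: 2

2


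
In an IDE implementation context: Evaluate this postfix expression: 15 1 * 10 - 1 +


Processing tokens left to right:
Push 15, Push 1
Pop 15 and 1, compute 15 * 1 = 15, push 15
Push 10
Pop 15 and 10, compute 15 - 10 = 5, push 5
Push 1
Pop 5 and 1, compute 5 + 1 = 6, push 6
Stack result: 6

6


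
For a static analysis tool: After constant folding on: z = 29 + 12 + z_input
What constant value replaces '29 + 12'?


Identifying constant sub-expression:
  Original: z = 29 + 12 + z_input
  29 and 12 are both compile-time constants
  Evaluating: 29 + 12 = 41
  After folding: z = 41 + z_input

41


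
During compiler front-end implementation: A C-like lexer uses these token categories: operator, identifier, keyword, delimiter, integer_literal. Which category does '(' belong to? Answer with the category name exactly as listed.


Token: '('
Checking categories:
  identifier: no
  integer_literal: no
  operator: no
  keyword: no
  delimiter: YES
Category: delimiter

delimiter


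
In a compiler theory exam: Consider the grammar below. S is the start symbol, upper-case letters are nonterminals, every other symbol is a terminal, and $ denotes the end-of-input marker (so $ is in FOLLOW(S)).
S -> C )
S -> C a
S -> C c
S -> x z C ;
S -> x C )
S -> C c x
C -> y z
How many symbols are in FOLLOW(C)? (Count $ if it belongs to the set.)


S is the start symbol and does not occur in any rule body, so FOLLOW(S) = {$}.
Examining every occurrence of C in a rule body:
  S -> C ) : C is followed by terminal ')' -> add ')'
  S -> C a : C is followed by terminal 'a' -> add 'a'
  S -> C c : C is followed by terminal 'c' -> add 'c'
  S -> x z C ; : C is followed by terminal ';' -> add ';'
  S -> x C ) : C is followed by terminal ')' -> add ')' (already in the set)
  S -> C c x : C is followed by terminal 'c' -> add 'c' (already in the set)
  C -> y z : C does not occur in the body -> contributes nothing
FOLLOW(C) = {), ;, a, c}
Count: 4

4


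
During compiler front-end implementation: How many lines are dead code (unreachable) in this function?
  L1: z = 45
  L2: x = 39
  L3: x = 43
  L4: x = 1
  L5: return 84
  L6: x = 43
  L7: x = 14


Analyzing control flow:
  L1: reachable (before return)
  L2: reachable (before return)
  L3: reachable (before return)
  L4: reachable (before return)
  L5: reachable (return statement)
  L6: DEAD (after return at L5)
  L7: DEAD (after return at L5)
Return at L5, total lines = 7
Dead lines: L6 through L7
Count: 2

2
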